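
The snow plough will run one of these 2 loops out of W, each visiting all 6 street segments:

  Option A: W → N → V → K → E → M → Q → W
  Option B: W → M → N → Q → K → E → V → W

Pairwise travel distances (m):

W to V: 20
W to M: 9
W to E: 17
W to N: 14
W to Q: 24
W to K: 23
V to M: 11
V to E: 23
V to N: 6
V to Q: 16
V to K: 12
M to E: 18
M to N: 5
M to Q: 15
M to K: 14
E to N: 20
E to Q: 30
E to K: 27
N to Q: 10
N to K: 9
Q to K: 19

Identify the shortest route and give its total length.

113 m — Option B is the shortest.

Option A: 14 + 6 + 12 + 27 + 18 + 15 + 24 = 116
Option B: 9 + 5 + 10 + 19 + 27 + 23 + 20 = 113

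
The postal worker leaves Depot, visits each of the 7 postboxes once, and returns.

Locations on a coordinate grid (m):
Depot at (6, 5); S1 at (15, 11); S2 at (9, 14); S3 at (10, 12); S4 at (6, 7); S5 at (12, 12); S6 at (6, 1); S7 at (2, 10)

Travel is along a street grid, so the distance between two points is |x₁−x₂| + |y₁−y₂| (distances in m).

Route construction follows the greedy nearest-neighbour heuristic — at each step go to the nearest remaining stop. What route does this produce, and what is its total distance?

Total distance 58 m via the nearest-neighbour route Depot → S4 → S6 → S7 → S3 → S5 → S1 → S2 → Depot.

From Depot: distances to unvisited — S4=2, S6=4, S7=9, S3=11, S2=12, S5=13, S1=15. Nearest is S4 (2).
From S4: distances to unvisited — S6=6, S7=7, S3=9, S2=10, S5=11, S1=13. Nearest is S6 (6).
From S6: distances to unvisited — S7=13, S3=15, S2=16, S5=17, S1=19. Nearest is S7 (13).
From S7: distances to unvisited — S3=10, S2=11, S5=12, S1=14. Nearest is S3 (10).
From S3: distances to unvisited — S5=2, S2=3, S1=6. Nearest is S5 (2).
From S5: distances to unvisited — S1=4, S2=5. Nearest is S1 (4).
From S1: distances to unvisited — S2=9. Nearest is S2 (9).
Return S2→Depot: 12.
Total = 2 + 6 + 13 + 10 + 2 + 4 + 9 + 12 = 58.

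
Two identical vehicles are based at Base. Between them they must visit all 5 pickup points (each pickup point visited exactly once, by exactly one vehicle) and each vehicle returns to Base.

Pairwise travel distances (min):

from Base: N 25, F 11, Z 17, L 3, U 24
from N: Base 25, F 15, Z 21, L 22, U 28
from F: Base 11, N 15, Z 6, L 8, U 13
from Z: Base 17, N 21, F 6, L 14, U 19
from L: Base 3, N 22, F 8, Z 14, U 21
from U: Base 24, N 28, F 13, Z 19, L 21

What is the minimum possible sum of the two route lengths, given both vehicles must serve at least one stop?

Try each way of splitting the stops between the two vehicles (each non-empty) and, for each split, find the best tour for each vehicle:
  {N} + {F, Z, L, U}: 50 + 60 = 110
  {F} + {N, Z, L, U}: 22 + 89 = 111
  {N, F} + {Z, L, U}: 51 + 60 = 111
  {Z} + {N, F, L, U}: 34 + 77 = 111
  {N, Z} + {F, L, U}: 63 + 48 = 111
  {F, Z} + {N, L, U}: 34 + 77 = 111
  … (15 splits in total)
  {L} + {N, F, Z, U}: 6 + 89 = 95  ← best
Best: vehicle 1 Base → L → Base = 6; vehicle 2 Base → N → F → Z → U → Base = 89; combined 95.

Minimum combined distance: 95 min.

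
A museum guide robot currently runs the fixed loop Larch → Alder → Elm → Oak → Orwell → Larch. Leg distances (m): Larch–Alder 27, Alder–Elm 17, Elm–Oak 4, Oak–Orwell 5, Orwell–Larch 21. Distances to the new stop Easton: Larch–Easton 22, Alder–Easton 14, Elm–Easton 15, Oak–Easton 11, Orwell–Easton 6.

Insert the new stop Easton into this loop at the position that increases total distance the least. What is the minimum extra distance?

+7 m — insert Easton between Orwell and Larch.

Insertion cost between consecutive stops i–j is d(i,Easton) + d(Easton,j) − d(i,j):
  between Larch and Alder: 22 + 14 − 27 = 9
  between Alder and Elm: 14 + 15 − 17 = 12
  between Elm and Oak: 15 + 11 − 4 = 22
  between Oak and Orwell: 11 + 6 − 5 = 12
  between Orwell and Larch: 6 + 22 − 21 = 7
Cheapest insertion is between Orwell and Larch, adding 7.
New total = 74 + 7 = 81.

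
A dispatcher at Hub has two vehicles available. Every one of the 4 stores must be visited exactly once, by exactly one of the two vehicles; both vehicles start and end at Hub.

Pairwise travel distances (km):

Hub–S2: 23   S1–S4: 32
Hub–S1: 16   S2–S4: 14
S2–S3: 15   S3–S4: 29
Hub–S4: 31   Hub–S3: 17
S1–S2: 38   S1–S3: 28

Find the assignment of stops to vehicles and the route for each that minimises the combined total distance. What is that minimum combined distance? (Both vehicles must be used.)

Try each way of splitting the stops between the two vehicles (each non-empty) and, for each split, find the best tour for each vehicle:
  {S1} + {S2, S3, S4}: 32 + 77 = 109
  {S2} + {S1, S3, S4}: 46 + 94 = 140
  {S1, S2} + {S3, S4}: 77 + 77 = 154
  {S3} + {S1, S2, S4}: 34 + 85 = 119
  {S1, S3} + {S2, S4}: 61 + 68 = 129
  {S2, S3} + {S1, S4}: 55 + 79 = 134
  … (7 splits in total)
Best: vehicle 1 Hub → S1 → Hub = 32; vehicle 2 Hub → S3 → S2 → S4 → Hub = 77; combined 109.

109 km — the smallest possible combined total.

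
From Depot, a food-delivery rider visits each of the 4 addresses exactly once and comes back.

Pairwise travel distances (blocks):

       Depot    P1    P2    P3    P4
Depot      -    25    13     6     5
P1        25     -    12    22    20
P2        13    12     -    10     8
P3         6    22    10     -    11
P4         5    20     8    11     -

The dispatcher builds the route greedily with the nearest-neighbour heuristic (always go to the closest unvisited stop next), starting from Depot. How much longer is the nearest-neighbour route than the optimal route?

Depot: P4=5, P3=6, P2=13, P1=25 ⇒ P4
P4: P2=8, P3=11, P1=20 ⇒ P2
P2: P3=10, P1=12 ⇒ P3
P3: P1=22 ⇒ P1
NN route Depot → P4 → P2 → P3 → P1 → Depot costs 70.
Optimal: Depot → P3 → P1 → P2 → P4 → Depot costs 53 (by enumerating all 12 distinct tours).
Excess = 70 − 53 = 17.

17 blocks longer than the optimal tour.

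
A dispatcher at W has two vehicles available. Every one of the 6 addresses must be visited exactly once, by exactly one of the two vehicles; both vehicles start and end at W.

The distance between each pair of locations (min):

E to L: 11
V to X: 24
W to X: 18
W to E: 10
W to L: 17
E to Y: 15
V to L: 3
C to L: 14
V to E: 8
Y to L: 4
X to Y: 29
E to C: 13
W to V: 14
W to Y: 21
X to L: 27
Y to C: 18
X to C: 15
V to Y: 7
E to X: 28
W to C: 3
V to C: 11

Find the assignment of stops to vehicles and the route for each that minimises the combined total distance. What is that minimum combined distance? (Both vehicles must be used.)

Try each way of splitting the stops between the two vehicles (each non-empty) and, for each split, find the best tour for each vehicle:
  {V} + {E, X, Y, C, L}: 28 + 72 = 100
  {E} + {V, X, Y, C, L}: 20 + 68 = 88
  {V, E} + {X, Y, C, L}: 32 + 68 = 100
  {X} + {V, E, Y, C, L}: 36 + 46 = 82
  {V, X} + {E, Y, C, L}: 56 + 46 = 102
  {E, X} + {V, Y, C, L}: 56 + 42 = 98
  … (31 splits in total)
  {C} + {V, E, X, Y, L}: 6 + 72 = 78  ← best
Best: vehicle 1 W → C → W = 6; vehicle 2 W → E → V → L → Y → X → W = 72; combined 78.

Minimum combined distance: 78 min.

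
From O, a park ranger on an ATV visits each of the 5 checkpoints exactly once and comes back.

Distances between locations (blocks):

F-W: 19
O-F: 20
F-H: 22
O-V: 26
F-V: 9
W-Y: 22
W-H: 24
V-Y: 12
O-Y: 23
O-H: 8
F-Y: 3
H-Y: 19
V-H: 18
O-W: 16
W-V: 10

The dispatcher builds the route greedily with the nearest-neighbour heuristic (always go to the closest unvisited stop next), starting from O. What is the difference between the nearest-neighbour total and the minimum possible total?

From O: H=8, W=16, F=20, Y=23, V=26 → choose H (8).
From H: V=18, Y=19, F=22, W=24 → choose V (18).
From V: F=9, W=10, Y=12 → choose F (9).
From F: Y=3, W=19 → choose Y (3).
From Y: W=22 → choose W (22).
NN route O → H → V → F → Y → W → O costs 76.
Optimal: O → W → V → F → Y → H → O costs 65 (by enumerating all 60 distinct tours).
Excess = 76 − 65 = 11.

Excess over optimum: 11 blocks.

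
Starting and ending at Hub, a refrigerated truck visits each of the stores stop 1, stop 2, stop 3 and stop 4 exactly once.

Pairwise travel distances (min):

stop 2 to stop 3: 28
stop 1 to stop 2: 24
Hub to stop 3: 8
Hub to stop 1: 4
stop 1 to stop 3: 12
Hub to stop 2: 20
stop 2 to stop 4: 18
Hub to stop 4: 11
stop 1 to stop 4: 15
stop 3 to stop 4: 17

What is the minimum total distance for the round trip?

Minimum total distance: 71 min.

There are 12 distinct closed tours to check (reversals are equivalent).
Hub→stop 1→stop 2→stop 3→stop 4→Hub: 4+24+28+17+11 = 84
Hub→stop 1→stop 2→stop 4→stop 3→Hub: 4+24+18+17+8 = 71
Hub→stop 1→stop 3→stop 2→stop 4→Hub: 4+12+28+18+11 = 73
Hub→stop 1→stop 3→stop 4→stop 2→Hub: 4+12+17+18+20 = 71
Hub→stop 1→stop 4→stop 2→stop 3→Hub: 4+15+18+28+8 = 73
Hub→stop 1→stop 4→stop 3→stop 2→Hub: 4+15+17+28+20 = 84
Hub→stop 2→stop 1→stop 3→stop 4→Hub: 20+24+12+17+11 = 84
Hub→stop 2→stop 1→stop 4→stop 3→Hub: 20+24+15+17+8 = 84
Hub→stop 2→stop 3→stop 1→stop 4→Hub: 20+28+12+15+11 = 86
Hub→stop 2→stop 4→stop 1→stop 3→Hub: 20+18+15+12+8 = 73
Hub→stop 3→stop 1→stop 2→stop 4→Hub: 8+12+24+18+11 = 73
Hub→stop 3→stop 2→stop 1→stop 4→Hub: 8+28+24+15+11 = 86
The minimum is 71.
One optimal route: Hub → stop 1 → stop 2 → stop 4 → stop 3 → Hub (or its reverse).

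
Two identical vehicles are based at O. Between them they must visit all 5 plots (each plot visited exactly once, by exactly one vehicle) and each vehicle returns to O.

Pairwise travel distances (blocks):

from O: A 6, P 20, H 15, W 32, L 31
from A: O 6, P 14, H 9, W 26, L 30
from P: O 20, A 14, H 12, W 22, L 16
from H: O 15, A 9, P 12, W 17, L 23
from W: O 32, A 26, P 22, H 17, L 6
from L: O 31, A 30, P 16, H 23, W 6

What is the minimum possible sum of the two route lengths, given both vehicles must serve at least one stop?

86 blocks — the smallest possible combined total.

Try each way of splitting the stops between the two vehicles (each non-empty) and, for each split, find the best tour for each vehicle:
  {A} + {P, H, W, L}: 12 + 74 = 86
  {P} + {A, H, W, L}: 40 + 69 = 109
  {A, P} + {H, W, L}: 40 + 69 = 109
  {H} + {A, P, W, L}: 30 + 74 = 104
  {A, H} + {P, W, L}: 30 + 74 = 104
  {P, H} + {A, W, L}: 47 + 69 = 116
  … (15 splits in total)
Best: vehicle 1 O → A → O = 12; vehicle 2 O → P → L → W → H → O = 74; combined 86.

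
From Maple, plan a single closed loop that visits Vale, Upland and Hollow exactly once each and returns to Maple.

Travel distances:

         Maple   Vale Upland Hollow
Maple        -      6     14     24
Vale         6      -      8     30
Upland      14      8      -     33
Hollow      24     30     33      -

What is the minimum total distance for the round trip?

There are 3 distinct closed tours to check (reversals are equivalent).
Maple→Vale→Upland→Hollow→Maple: 6+8+33+24 = 71
Maple→Vale→Hollow→Upland→Maple: 6+30+33+14 = 83
Maple→Upland→Vale→Hollow→Maple: 14+8+30+24 = 76
The minimum is 71.
One optimal route: Maple → Vale → Upland → Hollow → Maple (or its reverse).

Minimum total distance: 71.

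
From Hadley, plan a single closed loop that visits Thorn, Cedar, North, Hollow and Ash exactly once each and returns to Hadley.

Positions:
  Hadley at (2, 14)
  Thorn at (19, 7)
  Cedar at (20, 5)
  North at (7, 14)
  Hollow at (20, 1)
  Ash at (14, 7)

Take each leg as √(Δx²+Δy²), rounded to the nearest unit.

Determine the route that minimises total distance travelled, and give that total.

With 5 stops there are 5!/2 = 60 distinct round trips (a route and its reverse cost the same).
Hadley-Thorn-Cedar-North-Hollow-Ash-Hadley: 18+2+16+18+8+14 = 76
Hadley-Thorn-Cedar-North-Ash-Hollow-Hadley: 18+2+16+10+8+22 = 76
Hadley-Thorn-Cedar-Hollow-North-Ash-Hadley: 18+2+4+18+10+14 = 66
Hadley-Thorn-Cedar-Hollow-Ash-North-Hadley: 18+2+4+8+10+5 = 47
Hadley-Thorn-Cedar-Ash-North-Hollow-Hadley: 18+2+6+10+18+22 = 76
Hadley-Thorn-Cedar-Ash-Hollow-North-Hadley: 18+2+6+8+18+5 = 57
Hadley-Thorn-North-Cedar-Hollow-Ash-Hadley: 18+14+16+4+8+14 = 74
Hadley-Thorn-North-Cedar-Ash-Hollow-Hadley: 18+14+16+6+8+22 = 84
Hadley-Thorn-North-Hollow-Cedar-Ash-Hadley: 18+14+18+4+6+14 = 74
Hadley-Thorn-North-Hollow-Ash-Cedar-Hadley: 18+14+18+8+6+20 = 84
Hadley-Thorn-North-Ash-Cedar-Hollow-Hadley: 18+14+10+6+4+22 = 74
Hadley-Thorn-North-Ash-Hollow-Cedar-Hadley: 18+14+10+8+4+20 = 74
Hadley-Thorn-Hollow-Cedar-North-Ash-Hadley: 18+6+4+16+10+14 = 68
Hadley-Thorn-Hollow-Cedar-Ash-North-Hadley: 18+6+4+6+10+5 = 49
… (46 more)
The minimum is 47.
One optimal route: Hadley → Thorn → Cedar → Hollow → Ash → North → Hadley (or its reverse).

Minimum total distance: 47.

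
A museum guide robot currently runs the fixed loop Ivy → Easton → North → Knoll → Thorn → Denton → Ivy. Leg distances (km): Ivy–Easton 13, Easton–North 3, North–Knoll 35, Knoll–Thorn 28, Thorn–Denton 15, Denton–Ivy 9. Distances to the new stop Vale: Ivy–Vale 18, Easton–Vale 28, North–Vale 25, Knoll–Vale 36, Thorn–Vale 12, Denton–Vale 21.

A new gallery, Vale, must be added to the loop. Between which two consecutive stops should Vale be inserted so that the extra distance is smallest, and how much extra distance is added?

Insertion cost between consecutive stops i–j is d(i,Vale) + d(Vale,j) − d(i,j):
  between Ivy and Easton: 18 + 28 − 13 = 33
  between Easton and North: 28 + 25 − 3 = 50
  between North and Knoll: 25 + 36 − 35 = 26
  between Knoll and Thorn: 36 + 12 − 28 = 20
  between Thorn and Denton: 12 + 21 − 15 = 18
  between Denton and Ivy: 21 + 18 − 9 = 30
Cheapest insertion is between Thorn and Denton, adding 18.
New total = 103 + 18 = 121.

Minimum extra distance: 18 km, inserting Vale between Thorn and Denton.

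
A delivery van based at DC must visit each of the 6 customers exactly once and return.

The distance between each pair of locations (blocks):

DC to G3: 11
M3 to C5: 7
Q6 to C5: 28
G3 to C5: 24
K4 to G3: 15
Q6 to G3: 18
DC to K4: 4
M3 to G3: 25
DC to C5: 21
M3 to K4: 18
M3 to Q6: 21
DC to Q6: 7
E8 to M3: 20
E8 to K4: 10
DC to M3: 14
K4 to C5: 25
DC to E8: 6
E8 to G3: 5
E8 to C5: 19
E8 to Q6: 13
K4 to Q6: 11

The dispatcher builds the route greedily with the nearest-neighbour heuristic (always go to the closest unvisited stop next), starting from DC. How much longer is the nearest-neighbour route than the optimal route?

From DC: K4=4, E8=6, Q6=7, G3=11, M3=14, C5=21 → choose K4 (4).
From K4: E8=10, Q6=11, G3=15, M3=18, C5=25 → choose E8 (10).
From E8: G3=5, Q6=13, C5=19, M3=20 → choose G3 (5).
From G3: Q6=18, C5=24, M3=25 → choose Q6 (18).
From Q6: M3=21, C5=28 → choose M3 (21).
From M3: C5=7 → choose C5 (7).
NN route DC → K4 → E8 → G3 → Q6 → M3 → C5 → DC costs 86.
Optimal: DC → E8 → G3 → C5 → M3 → K4 → Q6 → DC costs 78 (by enumerating all 360 distinct tours).
Excess = 86 − 78 = 8.

The nearest-neighbour route is 8 blocks longer than optimal.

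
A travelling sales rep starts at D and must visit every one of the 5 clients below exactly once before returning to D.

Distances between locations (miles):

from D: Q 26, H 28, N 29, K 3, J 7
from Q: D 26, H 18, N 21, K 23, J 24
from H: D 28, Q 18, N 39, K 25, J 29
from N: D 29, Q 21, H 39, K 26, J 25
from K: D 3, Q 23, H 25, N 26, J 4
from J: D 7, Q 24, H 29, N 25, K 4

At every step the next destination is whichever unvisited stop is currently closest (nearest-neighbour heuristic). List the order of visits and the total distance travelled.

At D the remaining stops are K 3, J 7, Q 26, H 28, N 29; go to K.
At K the remaining stops are J 4, Q 23, H 25, N 26; go to J.
At J the remaining stops are Q 24, N 25, H 29; go to Q.
At Q the remaining stops are H 18, N 21; go to H.
At H the remaining stops are N 39; go to N.
Return N→D: 29.
Total = 3 + 4 + 24 + 18 + 39 + 29 = 117.

117 miles along D → K → J → Q → H → N → D.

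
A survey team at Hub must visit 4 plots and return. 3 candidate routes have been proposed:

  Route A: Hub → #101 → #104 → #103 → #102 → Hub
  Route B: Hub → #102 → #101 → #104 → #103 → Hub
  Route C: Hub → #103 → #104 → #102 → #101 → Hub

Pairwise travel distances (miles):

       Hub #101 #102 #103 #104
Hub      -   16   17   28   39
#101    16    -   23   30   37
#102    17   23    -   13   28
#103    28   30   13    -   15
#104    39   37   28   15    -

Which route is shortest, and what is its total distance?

98 miles — Route A is the shortest.

Route A: 16 + 37 + 15 + 13 + 17 = 98
Route B: 17 + 23 + 37 + 15 + 28 = 120
Route C: 28 + 15 + 28 + 23 + 16 = 110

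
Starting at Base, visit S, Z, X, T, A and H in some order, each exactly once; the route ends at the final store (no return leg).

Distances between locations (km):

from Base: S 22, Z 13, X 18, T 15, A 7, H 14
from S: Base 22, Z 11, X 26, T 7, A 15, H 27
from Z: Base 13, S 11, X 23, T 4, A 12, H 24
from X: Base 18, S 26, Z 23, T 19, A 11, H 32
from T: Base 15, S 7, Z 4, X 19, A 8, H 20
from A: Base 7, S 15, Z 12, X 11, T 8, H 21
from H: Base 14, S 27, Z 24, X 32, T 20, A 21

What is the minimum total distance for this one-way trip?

Minimum one-way distance = 75 km.

There are 6! = 720 possible orderings.
Base→S→Z→X→T→A→H: 22+11+23+19+8+21 = 104
Base→S→Z→X→T→H→A: 22+11+23+19+20+21 = 116
Base→S→Z→X→A→T→H: 22+11+23+11+8+20 = 95
Base→S→Z→X→A→H→T: 22+11+23+11+21+20 = 108
Base→S→Z→X→H→T→A: 22+11+23+32+20+8 = 116
Base→S→Z→X→H→A→T: 22+11+23+32+21+8 = 117
Base→S→Z→T→X→A→H: 22+11+4+19+11+21 = 88
Base→S→Z→T→X→H→A: 22+11+4+19+32+21 = 109
… (712 more)
Base→H→S→Z→T→A→X: 14+27+11+4+8+11 = 75  ← best
The minimum is 75.
One shortest path: Base → H → S → Z → T → A → X.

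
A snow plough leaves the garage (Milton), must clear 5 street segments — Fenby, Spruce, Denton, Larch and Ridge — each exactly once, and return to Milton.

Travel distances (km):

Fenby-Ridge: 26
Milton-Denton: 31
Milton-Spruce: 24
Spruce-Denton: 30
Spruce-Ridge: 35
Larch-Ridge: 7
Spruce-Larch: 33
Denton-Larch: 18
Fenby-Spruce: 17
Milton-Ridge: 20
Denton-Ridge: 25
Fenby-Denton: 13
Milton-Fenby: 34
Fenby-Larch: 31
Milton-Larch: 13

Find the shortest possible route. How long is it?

Milton-Fenby-Spruce-Denton-Larch-Ridge-Milton: 34+17+30+18+7+20 = 126
Milton-Fenby-Spruce-Denton-Ridge-Larch-Milton: 34+17+30+25+7+13 = 126
Milton-Fenby-Spruce-Larch-Denton-Ridge-Milton: 34+17+33+18+25+20 = 147
Milton-Fenby-Spruce-Larch-Ridge-Denton-Milton: 34+17+33+7+25+31 = 147
Milton-Fenby-Spruce-Ridge-Denton-Larch-Milton: 34+17+35+25+18+13 = 142
Milton-Fenby-Spruce-Ridge-Larch-Denton-Milton: 34+17+35+7+18+31 = 142
Milton-Fenby-Denton-Spruce-Larch-Ridge-Milton: 34+13+30+33+7+20 = 137
Milton-Fenby-Denton-Spruce-Ridge-Larch-Milton: 34+13+30+35+7+13 = 132
Milton-Fenby-Denton-Larch-Spruce-Ridge-Milton: 34+13+18+33+35+20 = 153
Milton-Fenby-Denton-Larch-Ridge-Spruce-Milton: 34+13+18+7+35+24 = 131
Milton-Fenby-Denton-Ridge-Spruce-Larch-Milton: 34+13+25+35+33+13 = 153
Milton-Fenby-Denton-Ridge-Larch-Spruce-Milton: 34+13+25+7+33+24 = 136
Milton-Fenby-Larch-Spruce-Denton-Ridge-Milton: 34+31+33+30+25+20 = 173
Milton-Fenby-Larch-Spruce-Ridge-Denton-Milton: 34+31+33+35+25+31 = 189
… (46 more)
Milton-Spruce-Fenby-Denton-Larch-Ridge-Milton: 24+17+13+18+7+20 = 99  ← best
The minimum is 99.
One optimal route: Milton → Spruce → Fenby → Denton → Larch → Ridge → Milton (or its reverse).

Shortest round trip = 99 km.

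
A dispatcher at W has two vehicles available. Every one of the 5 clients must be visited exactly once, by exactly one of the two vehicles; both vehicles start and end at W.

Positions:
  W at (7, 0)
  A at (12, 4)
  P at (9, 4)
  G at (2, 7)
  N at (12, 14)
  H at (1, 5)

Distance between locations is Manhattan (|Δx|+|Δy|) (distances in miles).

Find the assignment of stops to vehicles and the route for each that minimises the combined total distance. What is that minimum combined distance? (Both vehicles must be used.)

Try each way of splitting the stops between the two vehicles (each non-empty) and, for each split, find the best tour for each vehicle:
  {A} + {P, G, N, H}: 18 + 50 = 68
  {P} + {A, G, N, H}: 12 + 50 = 62
  {A, P} + {G, N, H}: 18 + 50 = 68
  {G} + {A, P, N, H}: 24 + 50 = 74
  {A, G} + {P, N, H}: 34 + 50 = 84
  {P, G} + {A, N, H}: 28 + 50 = 78
  … (15 splits in total)
Best: vehicle 1 W → P → W = 12; vehicle 2 W → A → N → G → H → W = 50; combined 62.

62 miles — the smallest possible combined total.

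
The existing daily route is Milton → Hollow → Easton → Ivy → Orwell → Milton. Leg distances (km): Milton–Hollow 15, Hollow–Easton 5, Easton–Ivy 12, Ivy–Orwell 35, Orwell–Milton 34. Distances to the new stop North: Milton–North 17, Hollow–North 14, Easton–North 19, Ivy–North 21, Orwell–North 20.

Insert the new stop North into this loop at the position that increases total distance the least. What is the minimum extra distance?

Minimum extra distance: 3 km, inserting North between Orwell and Milton.

Insertion cost between consecutive stops i–j is d(i,North) + d(North,j) − d(i,j):
  between Milton and Hollow: 17 + 14 − 15 = 16
  between Hollow and Easton: 14 + 19 − 5 = 28
  between Easton and Ivy: 19 + 21 − 12 = 28
  between Ivy and Orwell: 21 + 20 − 35 = 6
  between Orwell and Milton: 20 + 17 − 34 = 3
Cheapest insertion is between Orwell and Milton, adding 3.
New total = 101 + 3 = 104.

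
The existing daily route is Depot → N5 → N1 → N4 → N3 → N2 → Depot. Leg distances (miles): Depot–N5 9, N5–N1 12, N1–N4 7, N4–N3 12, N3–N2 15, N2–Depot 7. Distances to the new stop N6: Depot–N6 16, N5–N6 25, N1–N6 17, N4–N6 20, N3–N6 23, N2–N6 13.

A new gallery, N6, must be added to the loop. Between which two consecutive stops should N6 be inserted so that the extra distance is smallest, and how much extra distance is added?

Insertion cost between consecutive stops i–j is d(i,N6) + d(N6,j) − d(i,j):
  between Depot and N5: 16 + 25 − 9 = 32
  between N5 and N1: 25 + 17 − 12 = 30
  between N1 and N4: 17 + 20 − 7 = 30
  between N4 and N3: 20 + 23 − 12 = 31
  between N3 and N2: 23 + 13 − 15 = 21
  between N2 and Depot: 13 + 16 − 7 = 22
Cheapest insertion is between N3 and N2, adding 21.
New total = 62 + 21 = 83.

Adding 21 miles by placing N6 on the N3–N2 leg.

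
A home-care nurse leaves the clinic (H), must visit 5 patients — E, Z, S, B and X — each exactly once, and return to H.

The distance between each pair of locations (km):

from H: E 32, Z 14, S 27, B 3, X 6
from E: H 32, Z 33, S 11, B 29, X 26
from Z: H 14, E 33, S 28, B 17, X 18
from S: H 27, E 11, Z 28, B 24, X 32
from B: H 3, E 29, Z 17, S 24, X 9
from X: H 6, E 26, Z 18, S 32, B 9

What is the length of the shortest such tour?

With 5 stops there are 5!/2 = 60 distinct round trips (a route and its reverse cost the same).
H-E-Z-S-B-X-H: 32+33+28+24+9+6 = 132
H-E-Z-S-X-B-H: 32+33+28+32+9+3 = 137
H-E-Z-B-S-X-H: 32+33+17+24+32+6 = 144
H-E-Z-B-X-S-H: 32+33+17+9+32+27 = 150
H-E-Z-X-S-B-H: 32+33+18+32+24+3 = 142
H-E-Z-X-B-S-H: 32+33+18+9+24+27 = 143
H-E-S-Z-B-X-H: 32+11+28+17+9+6 = 103
H-E-S-Z-X-B-H: 32+11+28+18+9+3 = 101
H-E-S-B-Z-X-H: 32+11+24+17+18+6 = 108
H-E-S-B-X-Z-H: 32+11+24+9+18+14 = 108
H-E-S-X-Z-B-H: 32+11+32+18+17+3 = 113
H-E-S-X-B-Z-H: 32+11+32+9+17+14 = 115
H-E-B-Z-S-X-H: 32+29+17+28+32+6 = 144
H-E-B-Z-X-S-H: 32+29+17+18+32+27 = 155
… (46 more)
H-Z-S-E-X-B-H: 14+28+11+26+9+3 = 91  ← best
The minimum is 91.
One optimal route: H → Z → S → E → X → B → H (or its reverse).

Shortest round trip = 91 km.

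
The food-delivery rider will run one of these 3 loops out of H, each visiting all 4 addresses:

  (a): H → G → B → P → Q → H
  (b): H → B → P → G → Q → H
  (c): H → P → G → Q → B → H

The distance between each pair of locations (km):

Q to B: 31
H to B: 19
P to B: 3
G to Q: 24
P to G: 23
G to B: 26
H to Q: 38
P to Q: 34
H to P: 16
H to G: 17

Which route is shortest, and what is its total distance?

Shortest is (b), total 107 km.

(a): 17 + 26 + 3 + 34 + 38 = 118
(b): 19 + 3 + 23 + 24 + 38 = 107
(c): 16 + 23 + 24 + 31 + 19 = 113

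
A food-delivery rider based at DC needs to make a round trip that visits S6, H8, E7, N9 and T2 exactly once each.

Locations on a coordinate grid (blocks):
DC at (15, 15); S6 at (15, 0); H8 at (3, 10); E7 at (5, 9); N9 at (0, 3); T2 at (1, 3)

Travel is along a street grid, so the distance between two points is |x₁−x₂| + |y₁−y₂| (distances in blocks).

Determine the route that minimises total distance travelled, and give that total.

62 blocks — the shortest possible round trip.

DC → S6 → H8 → E7 → N9 → T2 → DC: 15+22+3+11+1+26 = 78
DC → S6 → H8 → E7 → T2 → N9 → DC: 15+22+3+10+1+27 = 78
DC → S6 → H8 → N9 → E7 → T2 → DC: 15+22+10+11+10+26 = 94
DC → S6 → H8 → N9 → T2 → E7 → DC: 15+22+10+1+10+16 = 74
DC → S6 → H8 → T2 → E7 → N9 → DC: 15+22+9+10+11+27 = 94
DC → S6 → H8 → T2 → N9 → E7 → DC: 15+22+9+1+11+16 = 74
DC → S6 → E7 → H8 → N9 → T2 → DC: 15+19+3+10+1+26 = 74
DC → S6 → E7 → H8 → T2 → N9 → DC: 15+19+3+9+1+27 = 74
DC → S6 → E7 → N9 → H8 → T2 → DC: 15+19+11+10+9+26 = 90
DC → S6 → E7 → N9 → T2 → H8 → DC: 15+19+11+1+9+17 = 72
DC → S6 → E7 → T2 → H8 → N9 → DC: 15+19+10+9+10+27 = 90
DC → S6 → E7 → T2 → N9 → H8 → DC: 15+19+10+1+10+17 = 72
DC → S6 → N9 → H8 → E7 → T2 → DC: 15+18+10+3+10+26 = 82
DC → S6 → N9 → H8 → T2 → E7 → DC: 15+18+10+9+10+16 = 78
… (46 more)
DC → S6 → N9 → T2 → H8 → E7 → DC: 15+18+1+9+3+16 = 62  ← best
The minimum is 62.
One optimal route: DC → S6 → N9 → T2 → H8 → E7 → DC (or its reverse).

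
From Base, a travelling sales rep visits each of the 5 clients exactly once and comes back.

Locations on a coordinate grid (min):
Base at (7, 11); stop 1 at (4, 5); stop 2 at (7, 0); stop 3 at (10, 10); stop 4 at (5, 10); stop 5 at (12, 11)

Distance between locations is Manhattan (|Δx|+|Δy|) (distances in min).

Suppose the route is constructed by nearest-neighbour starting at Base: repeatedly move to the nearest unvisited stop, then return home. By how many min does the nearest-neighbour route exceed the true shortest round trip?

The nearest-neighbour route is 6 min longer than optimal.

Base: stop 4=3, stop 3=4, stop 5=5, stop 1=9, stop 2=11 ⇒ stop 4
stop 4: stop 3=5, stop 1=6, stop 5=8, stop 2=12 ⇒ stop 3
stop 3: stop 5=3, stop 1=11, stop 2=13 ⇒ stop 5
stop 5: stop 1=14, stop 2=16 ⇒ stop 1
stop 1: stop 2=8 ⇒ stop 2
NN route Base → stop 4 → stop 3 → stop 5 → stop 1 → stop 2 → Base costs 44.
Optimal: Base → stop 2 → stop 1 → stop 4 → stop 3 → stop 5 → Base costs 38 (by enumerating all 60 distinct tours).
Excess = 44 − 38 = 6.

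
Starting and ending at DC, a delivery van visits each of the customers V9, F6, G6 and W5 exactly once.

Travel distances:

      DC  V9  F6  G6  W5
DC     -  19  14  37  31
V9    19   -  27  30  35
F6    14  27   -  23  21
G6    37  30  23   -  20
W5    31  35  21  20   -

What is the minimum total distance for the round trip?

Minimum total distance: 104.

With 4 stops there are 4!/2 = 12 distinct round trips (a route and its reverse cost the same).
DC → V9 → F6 → G6 → W5 → DC: 19+27+23+20+31 = 120
DC → V9 → F6 → W5 → G6 → DC: 19+27+21+20+37 = 124
DC → V9 → G6 → F6 → W5 → DC: 19+30+23+21+31 = 124
DC → V9 → G6 → W5 → F6 → DC: 19+30+20+21+14 = 104
DC → V9 → W5 → F6 → G6 → DC: 19+35+21+23+37 = 135
DC → V9 → W5 → G6 → F6 → DC: 19+35+20+23+14 = 111
DC → F6 → V9 → G6 → W5 → DC: 14+27+30+20+31 = 122
DC → F6 → V9 → W5 → G6 → DC: 14+27+35+20+37 = 133
DC → F6 → G6 → V9 → W5 → DC: 14+23+30+35+31 = 133
DC → F6 → W5 → V9 → G6 → DC: 14+21+35+30+37 = 137
DC → G6 → V9 → F6 → W5 → DC: 37+30+27+21+31 = 146
DC → G6 → F6 → V9 → W5 → DC: 37+23+27+35+31 = 153
The minimum is 104.
One optimal route: DC → V9 → G6 → W5 → F6 → DC (or its reverse).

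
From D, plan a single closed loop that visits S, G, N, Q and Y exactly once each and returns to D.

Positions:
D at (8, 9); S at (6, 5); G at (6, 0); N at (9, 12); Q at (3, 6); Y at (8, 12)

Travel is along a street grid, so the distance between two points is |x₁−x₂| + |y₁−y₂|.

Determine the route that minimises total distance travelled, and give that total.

Shortest round trip = 36.

With 5 stops there are 5!/2 = 60 distinct round trips (a route and its reverse cost the same).
D-S-G-N-Q-Y-D: 6+5+15+12+11+3 = 52
D-S-G-N-Y-Q-D: 6+5+15+1+11+8 = 46
D-S-G-Q-N-Y-D: 6+5+9+12+1+3 = 36
D-S-G-Q-Y-N-D: 6+5+9+11+1+4 = 36
D-S-G-Y-N-Q-D: 6+5+14+1+12+8 = 46
D-S-G-Y-Q-N-D: 6+5+14+11+12+4 = 52
D-S-N-G-Q-Y-D: 6+10+15+9+11+3 = 54
D-S-N-G-Y-Q-D: 6+10+15+14+11+8 = 64
D-S-N-Q-G-Y-D: 6+10+12+9+14+3 = 54
D-S-N-Q-Y-G-D: 6+10+12+11+14+11 = 64
D-S-N-Y-G-Q-D: 6+10+1+14+9+8 = 48
D-S-N-Y-Q-G-D: 6+10+1+11+9+11 = 48
D-S-Q-G-N-Y-D: 6+4+9+15+1+3 = 38
D-S-Q-G-Y-N-D: 6+4+9+14+1+4 = 38
… (46 more)
The minimum is 36.
One optimal route: D → S → G → Q → N → Y → D (or its reverse).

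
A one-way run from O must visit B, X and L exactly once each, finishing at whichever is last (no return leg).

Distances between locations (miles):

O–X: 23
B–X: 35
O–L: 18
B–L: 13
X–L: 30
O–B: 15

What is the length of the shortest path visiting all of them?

There are 3! = 6 possible orderings.
O → B → X → L: 15+35+30 = 80
O → B → L → X: 15+13+30 = 58
O → X → B → L: 23+35+13 = 71
O → X → L → B: 23+30+13 = 66
O → L → B → X: 18+13+35 = 66
O → L → X → B: 18+30+35 = 83
The minimum is 58.
One shortest path: O → B → L → X.

Shortest open route: 58 miles.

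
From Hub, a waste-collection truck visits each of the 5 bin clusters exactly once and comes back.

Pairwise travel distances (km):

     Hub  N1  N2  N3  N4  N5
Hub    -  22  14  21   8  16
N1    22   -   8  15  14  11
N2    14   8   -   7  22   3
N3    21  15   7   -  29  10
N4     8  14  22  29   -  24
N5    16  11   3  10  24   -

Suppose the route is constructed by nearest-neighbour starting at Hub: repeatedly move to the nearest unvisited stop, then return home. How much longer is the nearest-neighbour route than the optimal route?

From Hub: N4=8, N2=14, N5=16, N3=21, N1=22 → choose N4 (8).
From N4: N1=14, N2=22, N5=24, N3=29 → choose N1 (14).
From N1: N2=8, N5=11, N3=15 → choose N2 (8).
From N2: N5=3, N3=7 → choose N5 (3).
From N5: N3=10 → choose N3 (10).
NN route Hub → N4 → N1 → N2 → N5 → N3 → Hub costs 64.
Optimal: Hub → N4 → N1 → N2 → N3 → N5 → Hub costs 63 (by enumerating all 60 distinct tours).
Excess = 64 − 63 = 1.

The nearest-neighbour route is 1 km longer than optimal.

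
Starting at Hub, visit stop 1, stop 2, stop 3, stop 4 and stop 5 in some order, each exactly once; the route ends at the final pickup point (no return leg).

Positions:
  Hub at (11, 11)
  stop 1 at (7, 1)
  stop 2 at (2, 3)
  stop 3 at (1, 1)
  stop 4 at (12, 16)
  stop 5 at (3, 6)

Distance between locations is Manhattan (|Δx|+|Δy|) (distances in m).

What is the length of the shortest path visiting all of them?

There are 5! = 120 possible orderings.
Hub→stop 1→stop 2→stop 3→stop 4→stop 5: 14+7+3+26+19 = 69
Hub→stop 1→stop 2→stop 3→stop 5→stop 4: 14+7+3+7+19 = 50
Hub→stop 1→stop 2→stop 4→stop 3→stop 5: 14+7+23+26+7 = 77
Hub→stop 1→stop 2→stop 4→stop 5→stop 3: 14+7+23+19+7 = 70
Hub→stop 1→stop 2→stop 5→stop 3→stop 4: 14+7+4+7+26 = 58
Hub→stop 1→stop 2→stop 5→stop 4→stop 3: 14+7+4+19+26 = 70
Hub→stop 1→stop 3→stop 2→stop 4→stop 5: 14+6+3+23+19 = 65
Hub→stop 1→stop 3→stop 2→stop 5→stop 4: 14+6+3+4+19 = 46
Hub→stop 1→stop 3→stop 4→stop 2→stop 5: 14+6+26+23+4 = 73
Hub→stop 1→stop 3→stop 4→stop 5→stop 2: 14+6+26+19+4 = 69
Hub→stop 1→stop 3→stop 5→stop 2→stop 4: 14+6+7+4+23 = 54
Hub→stop 1→stop 3→stop 5→stop 4→stop 2: 14+6+7+19+23 = 69
Hub→stop 1→stop 4→stop 2→stop 3→stop 5: 14+20+23+3+7 = 67
Hub→stop 1→stop 4→stop 2→stop 5→stop 3: 14+20+23+4+7 = 68
… (106 more)
Hub→stop 4→stop 5→stop 2→stop 3→stop 1: 6+19+4+3+6 = 38  ← best
The minimum is 38.
One shortest path: Hub → stop 4 → stop 5 → stop 2 → stop 3 → stop 1.

Shortest open route: 38 m.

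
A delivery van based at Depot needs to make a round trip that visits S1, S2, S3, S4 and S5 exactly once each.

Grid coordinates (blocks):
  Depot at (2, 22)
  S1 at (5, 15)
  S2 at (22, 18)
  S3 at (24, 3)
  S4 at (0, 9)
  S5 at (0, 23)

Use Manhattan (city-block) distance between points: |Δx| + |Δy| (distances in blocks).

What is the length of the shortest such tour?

Shortest round trip = 94 blocks.

Depot→S1→S2→S3→S4→S5→Depot: 10+20+17+30+14+3 = 94
Depot→S1→S2→S3→S5→S4→Depot: 10+20+17+44+14+15 = 120
Depot→S1→S2→S4→S3→S5→Depot: 10+20+31+30+44+3 = 138
Depot→S1→S2→S4→S5→S3→Depot: 10+20+31+14+44+41 = 160
Depot→S1→S2→S5→S3→S4→Depot: 10+20+27+44+30+15 = 146
Depot→S1→S2→S5→S4→S3→Depot: 10+20+27+14+30+41 = 142
Depot→S1→S3→S2→S4→S5→Depot: 10+31+17+31+14+3 = 106
Depot→S1→S3→S2→S5→S4→Depot: 10+31+17+27+14+15 = 114
Depot→S1→S3→S4→S2→S5→Depot: 10+31+30+31+27+3 = 132
Depot→S1→S3→S4→S5→S2→Depot: 10+31+30+14+27+24 = 136
Depot→S1→S3→S5→S2→S4→Depot: 10+31+44+27+31+15 = 158
Depot→S1→S3→S5→S4→S2→Depot: 10+31+44+14+31+24 = 154
Depot→S1→S4→S2→S3→S5→Depot: 10+11+31+17+44+3 = 116
Depot→S1→S4→S2→S5→S3→Depot: 10+11+31+27+44+41 = 164
… (46 more)
The minimum is 94.
One optimal route: Depot → S1 → S2 → S3 → S4 → S5 → Depot (or its reverse).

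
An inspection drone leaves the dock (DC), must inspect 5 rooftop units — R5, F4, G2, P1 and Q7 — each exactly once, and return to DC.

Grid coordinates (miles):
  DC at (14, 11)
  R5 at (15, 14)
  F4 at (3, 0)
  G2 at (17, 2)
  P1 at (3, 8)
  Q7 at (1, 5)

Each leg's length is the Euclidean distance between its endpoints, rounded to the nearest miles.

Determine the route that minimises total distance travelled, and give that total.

There are 60 distinct closed tours to check (reversals are equivalent).
DC - R5 - F4 - G2 - P1 - Q7 - DC: 3+18+14+15+4+14 = 68
DC - R5 - F4 - G2 - Q7 - P1 - DC: 3+18+14+16+4+11 = 66
DC - R5 - F4 - P1 - G2 - Q7 - DC: 3+18+8+15+16+14 = 74
DC - R5 - F4 - P1 - Q7 - G2 - DC: 3+18+8+4+16+9 = 58
DC - R5 - F4 - Q7 - G2 - P1 - DC: 3+18+5+16+15+11 = 68
DC - R5 - F4 - Q7 - P1 - G2 - DC: 3+18+5+4+15+9 = 54
DC - R5 - G2 - F4 - P1 - Q7 - DC: 3+12+14+8+4+14 = 55
DC - R5 - G2 - F4 - Q7 - P1 - DC: 3+12+14+5+4+11 = 49
DC - R5 - G2 - P1 - F4 - Q7 - DC: 3+12+15+8+5+14 = 57
DC - R5 - G2 - P1 - Q7 - F4 - DC: 3+12+15+4+5+16 = 55
DC - R5 - G2 - Q7 - F4 - P1 - DC: 3+12+16+5+8+11 = 55
DC - R5 - G2 - Q7 - P1 - F4 - DC: 3+12+16+4+8+16 = 59
DC - R5 - P1 - F4 - G2 - Q7 - DC: 3+13+8+14+16+14 = 68
DC - R5 - P1 - F4 - Q7 - G2 - DC: 3+13+8+5+16+9 = 54
… (46 more)
DC - R5 - P1 - Q7 - F4 - G2 - DC: 3+13+4+5+14+9 = 48  ← best
The minimum is 48.
One optimal route: DC → R5 → P1 → Q7 → F4 → G2 → DC (or its reverse).

Minimum total distance: 48 miles.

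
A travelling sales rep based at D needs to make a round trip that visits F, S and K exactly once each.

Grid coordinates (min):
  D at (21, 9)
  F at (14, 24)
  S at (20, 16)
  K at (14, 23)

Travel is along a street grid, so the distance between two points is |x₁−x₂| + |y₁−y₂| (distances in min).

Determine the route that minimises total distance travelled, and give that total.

Minimum total distance: 44 min.

There are 3 distinct closed tours to check (reversals are equivalent).
D→F→S→K→D: 22+14+13+21 = 70
D→F→K→S→D: 22+1+13+8 = 44
D→S→F→K→D: 8+14+1+21 = 44
The minimum is 44.
One optimal route: D → F → K → S → D (or its reverse).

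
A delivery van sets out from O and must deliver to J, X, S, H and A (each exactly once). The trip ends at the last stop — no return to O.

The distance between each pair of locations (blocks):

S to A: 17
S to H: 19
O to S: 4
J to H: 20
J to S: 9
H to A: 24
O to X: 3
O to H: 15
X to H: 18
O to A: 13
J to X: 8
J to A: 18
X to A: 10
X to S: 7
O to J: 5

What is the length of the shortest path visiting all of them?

There are 5! = 120 possible orderings.
O → J → X → S → H → A: 5+8+7+19+24 = 63
O → J → X → S → A → H: 5+8+7+17+24 = 61
O → J → X → H → S → A: 5+8+18+19+17 = 67
O → J → X → H → A → S: 5+8+18+24+17 = 72
O → J → X → A → S → H: 5+8+10+17+19 = 59
O → J → X → A → H → S: 5+8+10+24+19 = 66
O → J → S → X → H → A: 5+9+7+18+24 = 63
O → J → S → X → A → H: 5+9+7+10+24 = 55
O → J → S → H → X → A: 5+9+19+18+10 = 61
O → J → S → H → A → X: 5+9+19+24+10 = 67
O → J → S → A → X → H: 5+9+17+10+18 = 59
O → J → S → A → H → X: 5+9+17+24+18 = 73
O → J → H → X → S → A: 5+20+18+7+17 = 67
O → J → H → X → A → S: 5+20+18+10+17 = 70
… (106 more)
The minimum is 55.
One shortest path: O → J → S → X → A → H.

Minimum one-way distance = 55 blocks.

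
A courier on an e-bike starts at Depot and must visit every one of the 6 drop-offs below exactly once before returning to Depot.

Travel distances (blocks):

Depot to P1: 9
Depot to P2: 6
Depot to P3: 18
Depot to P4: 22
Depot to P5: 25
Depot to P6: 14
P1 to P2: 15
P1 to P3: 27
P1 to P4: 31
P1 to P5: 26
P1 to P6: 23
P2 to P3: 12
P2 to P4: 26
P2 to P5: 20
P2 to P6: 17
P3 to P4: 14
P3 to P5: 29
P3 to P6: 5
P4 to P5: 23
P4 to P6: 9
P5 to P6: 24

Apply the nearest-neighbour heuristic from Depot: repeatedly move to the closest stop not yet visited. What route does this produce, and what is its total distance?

Total distance 90 blocks via the nearest-neighbour route Depot → P2 → P3 → P6 → P4 → P5 → P1 → Depot.

From Depot: distances to unvisited — P2=6, P1=9, P6=14, P3=18, P4=22, P5=25. Nearest is P2 (6).
From P2: distances to unvisited — P3=12, P1=15, P6=17, P5=20, P4=26. Nearest is P3 (12).
From P3: distances to unvisited — P6=5, P4=14, P1=27, P5=29. Nearest is P6 (5).
From P6: distances to unvisited — P4=9, P1=23, P5=24. Nearest is P4 (9).
From P4: distances to unvisited — P5=23, P1=31. Nearest is P5 (23).
From P5: distances to unvisited — P1=26. Nearest is P1 (26).
Return P1→Depot: 9.
Total = 6 + 12 + 5 + 9 + 23 + 26 + 9 = 90.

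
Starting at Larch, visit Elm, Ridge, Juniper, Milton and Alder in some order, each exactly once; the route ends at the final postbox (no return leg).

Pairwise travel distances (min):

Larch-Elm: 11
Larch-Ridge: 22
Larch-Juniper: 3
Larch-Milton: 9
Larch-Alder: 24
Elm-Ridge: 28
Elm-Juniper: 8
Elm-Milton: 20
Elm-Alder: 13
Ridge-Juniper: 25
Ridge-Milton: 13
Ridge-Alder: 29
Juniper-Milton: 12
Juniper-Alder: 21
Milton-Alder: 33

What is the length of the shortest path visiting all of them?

There are 5! = 120 possible orderings.
Larch - Elm - Ridge - Juniper - Milton - Alder: 11+28+25+12+33 = 109
Larch - Elm - Ridge - Juniper - Alder - Milton: 11+28+25+21+33 = 118
Larch - Elm - Ridge - Milton - Juniper - Alder: 11+28+13+12+21 = 85
Larch - Elm - Ridge - Milton - Alder - Juniper: 11+28+13+33+21 = 106
Larch - Elm - Ridge - Alder - Juniper - Milton: 11+28+29+21+12 = 101
Larch - Elm - Ridge - Alder - Milton - Juniper: 11+28+29+33+12 = 113
Larch - Elm - Juniper - Ridge - Milton - Alder: 11+8+25+13+33 = 90
Larch - Elm - Juniper - Ridge - Alder - Milton: 11+8+25+29+33 = 106
Larch - Elm - Juniper - Milton - Ridge - Alder: 11+8+12+13+29 = 73
Larch - Elm - Juniper - Milton - Alder - Ridge: 11+8+12+33+29 = 93
Larch - Elm - Juniper - Alder - Ridge - Milton: 11+8+21+29+13 = 82
Larch - Elm - Juniper - Alder - Milton - Ridge: 11+8+21+33+13 = 86
Larch - Elm - Milton - Ridge - Juniper - Alder: 11+20+13+25+21 = 90
Larch - Elm - Milton - Ridge - Alder - Juniper: 11+20+13+29+21 = 94
… (106 more)
Larch - Juniper - Elm - Alder - Ridge - Milton: 3+8+13+29+13 = 66  ← best
The minimum is 66.
One shortest path: Larch → Juniper → Elm → Alder → Ridge → Milton.

66 min — the minimum one-way total.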